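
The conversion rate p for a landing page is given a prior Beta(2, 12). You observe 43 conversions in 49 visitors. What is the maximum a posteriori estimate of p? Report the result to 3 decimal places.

p̂_MAP = 0.721

Prior: Beta(2, 12).
Data: 43 successes in 49 trials. The binomial likelihood contributes p^43(1−p)^6, so the posterior is Beta(2+43, 12+6) = Beta(45, 18).
For Beta(a, b) with a, b > 1 the mode is (a−1)/(a+b−2) = 44/61 ≈ 0.721.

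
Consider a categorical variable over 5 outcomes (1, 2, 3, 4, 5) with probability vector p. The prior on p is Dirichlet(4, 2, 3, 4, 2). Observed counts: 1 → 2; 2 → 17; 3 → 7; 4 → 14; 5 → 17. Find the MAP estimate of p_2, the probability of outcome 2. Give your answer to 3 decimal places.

MAP estimate: 0.269

The posterior is Dirichlet(αᵢ + nᵢ) = Dirichlet(6, 19, 10, 18, 19).
For a Dirichlet(a₁,…,a_K) with all aᵢ > 1, the mode has j-th component (aⱼ − 1)/(Σaᵢ − K).
Here Σaᵢ = 72 and K = 5, so p_2 = (19 − 1)/(72 − 5) = 18/67 ≈ 0.269.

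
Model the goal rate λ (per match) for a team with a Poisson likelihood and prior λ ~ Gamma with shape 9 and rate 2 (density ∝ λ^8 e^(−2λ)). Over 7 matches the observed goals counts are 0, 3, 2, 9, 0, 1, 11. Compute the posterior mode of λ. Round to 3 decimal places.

λ̂_MAP = 3.778

Σxᵢ = 0+3+2+9+0+1+11 = 26, with n = 7.
Posterior ∝ λ^8e^(−2λ) · λ^26e^(−7λ) = λ^34e^(−9λ), i.e. Gamma(shape=35, rate=9).
The mode of a Gamma(a, b) with a ≥ 1 (shape–rate) is (a−1)/b = 34/9 ≈ 3.778.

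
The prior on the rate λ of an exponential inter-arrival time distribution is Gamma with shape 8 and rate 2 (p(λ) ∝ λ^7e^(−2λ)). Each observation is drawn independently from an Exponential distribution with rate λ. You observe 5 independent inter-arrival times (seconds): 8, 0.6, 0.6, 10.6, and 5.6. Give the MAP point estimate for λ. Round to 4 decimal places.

λ̂_MAP = 0.4380

The Exponential(rate=λ) likelihood is ∝ λ^n e^(−λΣtᵢ). Here n = 5 and Σtᵢ = 8 + 0.6 + 0.6 + 10.6 + 5.6 = 25.4.
Posterior ∝ λ^7e^(−2λ) · λ^5e^(−25.4λ) = λ^12e^(−27.4λ), i.e. Gamma(13, 27.4).
Mode = (a−1)/b = 12/27.4 ≈ 0.4380.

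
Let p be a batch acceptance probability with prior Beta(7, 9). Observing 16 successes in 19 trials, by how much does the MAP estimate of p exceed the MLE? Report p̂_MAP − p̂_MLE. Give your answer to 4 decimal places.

Posterior is Beta(23, 12); MAP = (23−1)/(35−2) = 22/33 ≈ 0.66667.
MLE ignores the prior: p̂_MLE = k/n = 16/19 ≈ 0.84211.
Difference = 22/33 − 16/19 = -10/57 ≈ -0.1754.

MAP − MLE = -0.1754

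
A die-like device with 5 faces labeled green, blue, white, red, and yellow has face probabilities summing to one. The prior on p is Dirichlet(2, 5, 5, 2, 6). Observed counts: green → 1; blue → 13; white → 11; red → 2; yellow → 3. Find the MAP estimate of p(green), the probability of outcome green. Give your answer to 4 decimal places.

The posterior is Dirichlet(αᵢ + nᵢ) = Dirichlet(3, 18, 16, 4, 9).
For a Dirichlet(a₁,…,a_K) with all aᵢ > 1, the mode has j-th component (aⱼ − 1)/(Σaᵢ − K).
Here Σaᵢ = 50 and K = 5, so p(green) = (3 − 1)/(50 − 5) = 2/45 ≈ 0.0444.

MAP estimate of p(green) = 0.0444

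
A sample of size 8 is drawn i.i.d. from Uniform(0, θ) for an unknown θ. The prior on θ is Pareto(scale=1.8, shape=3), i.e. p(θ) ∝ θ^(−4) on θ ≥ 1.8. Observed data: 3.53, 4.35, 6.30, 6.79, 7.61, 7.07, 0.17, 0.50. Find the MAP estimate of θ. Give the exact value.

The Uniform(0, θ) likelihood is θ^(−n) for θ ≥ max(xᵢ), zero otherwise. Here max(xᵢ) = 7.61.
Posterior ∝ θ^(−4) · θ^(−8) = θ^(−12) on θ ≥ max(1.8, 7.61) = 7.61.
This density is strictly decreasing in θ, so the posterior mode lies at the lower boundary of the support.

θ̂_MAP = 7.61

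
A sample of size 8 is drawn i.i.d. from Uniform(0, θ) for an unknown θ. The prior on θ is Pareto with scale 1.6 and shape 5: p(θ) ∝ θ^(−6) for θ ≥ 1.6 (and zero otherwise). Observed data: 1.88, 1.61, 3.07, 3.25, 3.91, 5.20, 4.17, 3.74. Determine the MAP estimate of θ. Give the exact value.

The Uniform(0, θ) likelihood is θ^(−n) for θ ≥ max(xᵢ), zero otherwise. Here max(xᵢ) = 5.20.
Posterior ∝ θ^(−6) · θ^(−8) = θ^(−14) on θ ≥ max(1.6, 5.20) = 5.20.
This density is strictly decreasing in θ, so the posterior mode lies at the lower boundary of the support.

θ̂_MAP = 5.20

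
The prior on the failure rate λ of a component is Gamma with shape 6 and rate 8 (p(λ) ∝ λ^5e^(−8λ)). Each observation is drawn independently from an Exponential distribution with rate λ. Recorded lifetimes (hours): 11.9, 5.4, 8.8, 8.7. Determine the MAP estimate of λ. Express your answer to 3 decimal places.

λ̂_MAP = 0.210

The Exponential(rate=λ) likelihood is ∝ λ^n e^(−λΣtᵢ). Here n = 4 and Σtᵢ = 11.9 + 5.4 + 8.8 + 8.7 = 34.8.
Posterior ∝ λ^5e^(−8λ) · λ^4e^(−34.8λ) = λ^9e^(−42.8λ), i.e. Gamma(10, 42.8).
Mode = (a−1)/b = 9/42.8 ≈ 0.210.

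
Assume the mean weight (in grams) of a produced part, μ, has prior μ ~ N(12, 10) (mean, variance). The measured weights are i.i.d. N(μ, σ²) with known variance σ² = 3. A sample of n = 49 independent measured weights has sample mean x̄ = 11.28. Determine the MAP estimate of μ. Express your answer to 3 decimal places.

μ̂_MAP = 11.284

n = 49, x̄ = 11.28.
For a Normal prior and Normal likelihood with known variance, the posterior is Normal; its mode equals its mean, the precision-weighted average.
Prior precision 1/σ₀² = 1/10 = 0.1; data precision n/σ² = 49/3.
μ̂ = (0.1·12 + (49/3)·11.28) / (0.1 + 49/3) = 185.44/(493/30) = 27816/2465 ≈ 11.284.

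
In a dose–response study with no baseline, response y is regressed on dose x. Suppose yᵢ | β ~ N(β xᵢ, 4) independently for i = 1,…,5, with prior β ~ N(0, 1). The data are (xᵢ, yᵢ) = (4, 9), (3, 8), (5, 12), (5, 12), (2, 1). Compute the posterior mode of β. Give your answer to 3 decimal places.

log p(β | y) = −Σ(yᵢ − βxᵢ)²/(2·4) − β²/(2·1) + const.
Setting the derivative to zero: Σxᵢ(yᵢ − βxᵢ)/4 − β/1 = 0, so β = Σxᵢyᵢ / (Σxᵢ² + σ²/τ²).
Σxᵢyᵢ = 4·9 + 3·8 + 5·12 + 5·12 + 2·1 = 182; Σxᵢ² = 79; σ²/τ² = 4.
β̂_MAP = 182 / (79 + 4) = 182/83 ≈ 2.193.

β̂_MAP = 2.193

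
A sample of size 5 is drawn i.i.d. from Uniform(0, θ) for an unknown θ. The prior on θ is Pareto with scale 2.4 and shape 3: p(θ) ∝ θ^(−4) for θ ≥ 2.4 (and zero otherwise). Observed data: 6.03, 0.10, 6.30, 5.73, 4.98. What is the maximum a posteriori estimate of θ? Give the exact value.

The Uniform(0, θ) likelihood is θ^(−n) for θ ≥ max(xᵢ), zero otherwise. Here max(xᵢ) = 6.30.
Posterior ∝ θ^(−4) · θ^(−5) = θ^(−9) on θ ≥ max(2.4, 6.30) = 6.30.
This density is strictly decreasing in θ, so the posterior mode lies at the lower boundary of the support.

θ̂_MAP = 6.30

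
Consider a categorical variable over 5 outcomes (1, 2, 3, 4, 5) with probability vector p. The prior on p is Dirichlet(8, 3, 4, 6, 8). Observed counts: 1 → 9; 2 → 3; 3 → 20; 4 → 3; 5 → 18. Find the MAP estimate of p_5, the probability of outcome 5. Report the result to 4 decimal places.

MAP estimate: 0.3247

The posterior is Dirichlet(αᵢ + nᵢ) = Dirichlet(17, 6, 24, 9, 26).
For a Dirichlet(a₁,…,a_K) with all aᵢ > 1, the mode has j-th component (aⱼ − 1)/(Σaᵢ − K).
Here Σaᵢ = 82 and K = 5, so p_5 = (26 − 1)/(82 − 5) = 25/77 ≈ 0.3247.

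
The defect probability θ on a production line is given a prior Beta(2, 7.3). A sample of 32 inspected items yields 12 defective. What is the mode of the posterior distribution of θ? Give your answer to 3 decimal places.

Prior: Beta(2, 7.3).
Data: 12 successes in 32 trials. The binomial likelihood contributes θ^12(1−θ)^20, so the posterior is Beta(2+12, 7.3+20) = Beta(14, 27.3).
For Beta(a, b) with a, b > 1 the mode is (a−1)/(a+b−2) = 13/39.3 ≈ 0.331.

θ̂_MAP = 0.331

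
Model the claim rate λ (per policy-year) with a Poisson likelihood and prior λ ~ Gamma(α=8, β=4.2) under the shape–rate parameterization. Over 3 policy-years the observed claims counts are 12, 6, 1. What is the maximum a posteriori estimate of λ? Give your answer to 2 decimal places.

λ̂_MAP = 3.61

Σxᵢ = 12+6+1 = 19, with n = 3.
Posterior ∝ λ^7e^(−4.2λ) · λ^19e^(−3λ) = λ^26e^(−7.2λ), i.e. Gamma(shape=27, rate=7.2).
The mode of a Gamma(a, b) with a ≥ 1 (shape–rate) is (a−1)/b = 26/7.2 ≈ 3.61.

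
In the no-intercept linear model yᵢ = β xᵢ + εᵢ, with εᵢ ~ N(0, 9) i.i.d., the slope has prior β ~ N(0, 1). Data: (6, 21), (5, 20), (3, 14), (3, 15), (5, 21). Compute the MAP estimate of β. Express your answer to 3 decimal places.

β̂_MAP = 3.699

log p(β | y) = −Σ(yᵢ − βxᵢ)²/(2·9) − β²/(2·1) + const.
Setting the derivative to zero: Σxᵢ(yᵢ − βxᵢ)/9 − β/1 = 0, so β = Σxᵢyᵢ / (Σxᵢ² + σ²/τ²).
Σxᵢyᵢ = 6·21 + 5·20 + 3·14 + 3·15 + 5·21 = 418; Σxᵢ² = 104; σ²/τ² = 9.
β̂_MAP = 418 / (104 + 9) = 418/113 ≈ 3.699.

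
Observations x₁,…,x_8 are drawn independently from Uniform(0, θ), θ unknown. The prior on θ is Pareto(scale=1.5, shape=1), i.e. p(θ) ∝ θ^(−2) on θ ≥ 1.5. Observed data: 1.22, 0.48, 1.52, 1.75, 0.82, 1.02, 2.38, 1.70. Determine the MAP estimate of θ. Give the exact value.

θ̂_MAP = 2.38

The Uniform(0, θ) likelihood is θ^(−n) for θ ≥ max(xᵢ), zero otherwise. Here max(xᵢ) = 2.38.
Posterior ∝ θ^(−2) · θ^(−8) = θ^(−10) on θ ≥ max(1.5, 2.38) = 2.38.
This density is strictly decreasing in θ, so the posterior mode lies at the lower boundary of the support.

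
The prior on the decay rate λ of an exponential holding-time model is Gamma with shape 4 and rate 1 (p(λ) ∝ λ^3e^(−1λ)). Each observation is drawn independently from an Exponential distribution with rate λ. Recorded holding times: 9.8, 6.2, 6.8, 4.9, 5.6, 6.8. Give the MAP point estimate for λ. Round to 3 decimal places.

λ̂_MAP = 0.219

The Exponential(rate=λ) likelihood is ∝ λ^n e^(−λΣtᵢ). Here n = 6 and Σtᵢ = 9.8 + 6.2 + 6.8 + 4.9 + 5.6 + 6.8 = 40.1.
Posterior ∝ λ^3e^(−1λ) · λ^6e^(−40.1λ) = λ^9e^(−41.1λ), i.e. Gamma(10, 41.1).
Mode = (a−1)/b = 9/41.1 ≈ 0.219.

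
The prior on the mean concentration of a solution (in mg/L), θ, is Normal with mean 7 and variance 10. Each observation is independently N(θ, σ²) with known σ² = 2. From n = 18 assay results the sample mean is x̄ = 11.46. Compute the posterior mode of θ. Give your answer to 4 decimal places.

θ̂_MAP = 11.4110

n = 18, x̄ = 11.46.
For a Normal prior and Normal likelihood with known variance, the posterior is Normal; its mode equals its mean, the precision-weighted average.
Prior precision 1/σ₀² = 1/10 = 0.1; data precision n/σ² = 18/2 = 9.
θ̂ = (0.1·7 + 9·11.46) / (0.1 + 9) = 103.84/9.1 = 5192/455 ≈ 11.4110.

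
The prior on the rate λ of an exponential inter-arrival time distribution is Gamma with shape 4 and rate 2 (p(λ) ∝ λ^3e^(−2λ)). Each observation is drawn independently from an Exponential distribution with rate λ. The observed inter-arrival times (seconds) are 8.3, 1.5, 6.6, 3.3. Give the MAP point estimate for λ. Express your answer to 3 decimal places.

The Exponential(rate=λ) likelihood is ∝ λ^n e^(−λΣtᵢ). Here n = 4 and Σtᵢ = 8.3 + 1.5 + 6.6 + 3.3 = 19.7.
Posterior ∝ λ^3e^(−2λ) · λ^4e^(−19.7λ) = λ^7e^(−21.7λ), i.e. Gamma(8, 21.7).
Mode = (a−1)/b = 7/21.7 ≈ 0.323.

λ̂_MAP = 0.323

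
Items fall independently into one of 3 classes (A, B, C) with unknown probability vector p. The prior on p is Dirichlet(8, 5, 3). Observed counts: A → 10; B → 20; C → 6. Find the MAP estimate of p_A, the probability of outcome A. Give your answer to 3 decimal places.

MAP estimate of p_A = 0.347

The posterior is Dirichlet(αᵢ + nᵢ) = Dirichlet(18, 25, 9).
For a Dirichlet(a₁,…,a_K) with all aᵢ > 1, the mode has j-th component (aⱼ − 1)/(Σaᵢ − K).
Here Σaᵢ = 52 and K = 3, so p_A = (18 − 1)/(52 − 3) = 17/49 ≈ 0.347.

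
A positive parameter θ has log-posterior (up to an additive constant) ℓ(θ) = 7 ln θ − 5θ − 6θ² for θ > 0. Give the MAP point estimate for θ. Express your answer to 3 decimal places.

θ̂_MAP = 0.583

ℓ'(θ) = 7/θ − 5 − 12θ. Setting this to zero and multiplying by θ: 12θ² + 5θ − 7 = 0.
θ = (−5 + √(5² + 4·12·7)) / (2·12) = (−5 + √361) / 24 = (−5 + 19)/24 = 7/12.
ℓ''(θ) = −7/θ² − 12 < 0, confirming a maximum.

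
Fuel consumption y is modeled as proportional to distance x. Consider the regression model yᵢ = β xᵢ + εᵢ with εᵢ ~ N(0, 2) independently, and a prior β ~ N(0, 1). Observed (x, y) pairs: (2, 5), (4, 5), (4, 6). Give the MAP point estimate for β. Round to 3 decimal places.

log p(β | y) = −Σ(yᵢ − βxᵢ)²/(2·2) − β²/(2·1) + const.
Setting the derivative to zero: Σxᵢ(yᵢ − βxᵢ)/2 − β/1 = 0, so β = Σxᵢyᵢ / (Σxᵢ² + σ²/τ²).
Σxᵢyᵢ = 2·5 + 4·5 + 4·6 = 54; Σxᵢ² = 36; σ²/τ² = 2.
β̂_MAP = 54 / (36 + 2) = 54/38 ≈ 1.421.

β̂_MAP = 1.421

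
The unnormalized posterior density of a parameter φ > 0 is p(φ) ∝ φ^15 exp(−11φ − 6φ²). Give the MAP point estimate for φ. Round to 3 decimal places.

φ̂_MAP = 0.750

ℓ'(φ) = 15/φ − 11 − 12φ. Setting this to zero and multiplying by φ: 12φ² + 11φ − 15 = 0.
φ = (−11 + √(11² + 4·12·15)) / (2·12) = (−11 + √841) / 24 = (−11 + 29)/24 = 3/4.
ℓ''(φ) = −15/φ² − 12 < 0, confirming a maximum.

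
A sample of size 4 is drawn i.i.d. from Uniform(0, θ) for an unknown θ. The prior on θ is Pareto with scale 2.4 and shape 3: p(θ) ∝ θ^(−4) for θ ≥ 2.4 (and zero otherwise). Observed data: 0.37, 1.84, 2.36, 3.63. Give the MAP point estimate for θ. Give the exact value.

θ̂_MAP = 3.63

The Uniform(0, θ) likelihood is θ^(−n) for θ ≥ max(xᵢ), zero otherwise. Here max(xᵢ) = 3.63.
Posterior ∝ θ^(−4) · θ^(−4) = θ^(−8) on θ ≥ max(2.4, 3.63) = 3.63.
This density is strictly decreasing in θ, so the posterior mode lies at the lower boundary of the support.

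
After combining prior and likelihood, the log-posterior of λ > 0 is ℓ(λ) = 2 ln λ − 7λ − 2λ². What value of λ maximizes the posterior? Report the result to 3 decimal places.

ℓ'(λ) = 2/λ − 7 − 4λ. Setting this to zero and multiplying by λ: 4λ² + 7λ − 2 = 0.
λ = (−7 + √(7² + 4·4·2)) / (2·4) = (−7 + √81) / 8 = (−7 + 9)/8 = 1/4.
ℓ''(λ) = −2/λ² − 4 < 0, confirming a maximum.

λ̂_MAP = 0.250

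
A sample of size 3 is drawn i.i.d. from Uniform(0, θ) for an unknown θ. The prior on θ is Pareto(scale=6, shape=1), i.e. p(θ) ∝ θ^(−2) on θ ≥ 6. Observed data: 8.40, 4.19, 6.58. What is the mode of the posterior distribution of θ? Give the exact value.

The Uniform(0, θ) likelihood is θ^(−n) for θ ≥ max(xᵢ), zero otherwise. Here max(xᵢ) = 8.40.
Posterior ∝ θ^(−2) · θ^(−3) = θ^(−5) on θ ≥ max(6, 8.40) = 8.40.
This density is strictly decreasing in θ, so the posterior mode lies at the lower boundary of the support.

θ̂_MAP = 8.40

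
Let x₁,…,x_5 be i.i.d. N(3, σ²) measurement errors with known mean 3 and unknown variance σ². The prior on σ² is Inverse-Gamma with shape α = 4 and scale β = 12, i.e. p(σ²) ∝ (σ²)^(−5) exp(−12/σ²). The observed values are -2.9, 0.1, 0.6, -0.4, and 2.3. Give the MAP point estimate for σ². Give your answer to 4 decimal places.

Sum of squared deviations about the known mean: SS = (-2.9−3)² + (0.1−3)² + (0.6−3)² + (-0.4−3)² + (2.3−3)² = 61.03.
The Normal likelihood contributes (σ²)^(−n/2) exp(−SS/(2σ²)), so the posterior is Inverse-Gamma(α + n/2, β + SS/2) = Inverse-Gamma(6.5, 42.515).
The mode of Inverse-Gamma(a, b) is b/(a+1) = 42.515/7.5 ≈ 5.6687.

σ̂²_MAP = 5.6687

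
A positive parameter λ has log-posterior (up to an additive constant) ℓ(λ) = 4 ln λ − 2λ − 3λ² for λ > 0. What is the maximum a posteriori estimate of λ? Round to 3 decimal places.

ℓ'(λ) = 4/λ − 2 − 6λ. Setting this to zero and multiplying by λ: 6λ² + 2λ − 4 = 0.
λ = (−2 + √(2² + 4·6·4)) / (2·6) = (−2 + √100) / 12 = (−2 + 10)/12 = 2/3.
ℓ''(λ) = −4/λ² − 6 < 0, confirming a maximum.

λ̂_MAP = 0.667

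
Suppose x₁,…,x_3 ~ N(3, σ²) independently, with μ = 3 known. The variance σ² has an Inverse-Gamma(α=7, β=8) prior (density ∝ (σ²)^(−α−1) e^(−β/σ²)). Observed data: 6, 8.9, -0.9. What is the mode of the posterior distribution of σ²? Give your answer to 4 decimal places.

σ̂²_MAP = 3.9484

Sum of squared deviations about the known mean: SS = (6−3)² + (8.9−3)² + (-0.9−3)² = 59.02.
The Normal likelihood contributes (σ²)^(−n/2) exp(−SS/(2σ²)), so the posterior is Inverse-Gamma(α + n/2, β + SS/2) = Inverse-Gamma(8.5, 37.51).
The mode of Inverse-Gamma(a, b) is b/(a+1) = 37.51/9.5 ≈ 3.9484.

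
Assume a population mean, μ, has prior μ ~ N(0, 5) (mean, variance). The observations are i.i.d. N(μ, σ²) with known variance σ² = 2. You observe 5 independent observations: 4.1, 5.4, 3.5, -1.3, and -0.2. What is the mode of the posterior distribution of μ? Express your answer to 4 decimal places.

n = 5; x̄ = (4.1 + 5.4 + 3.5 + (-1.3) + (-0.2))/5 = 11.5/5 = 2.3.
For a Normal prior and Normal likelihood with known variance, the posterior is Normal; its mode equals its mean, the precision-weighted average.
Prior precision 1/σ₀² = 1/5 = 0.2; data precision n/σ² = 5/2 = 2.5.
μ̂ = (0.2·0 + 2.5·2.3) / (0.2 + 2.5) = 5.75/2.7 = 115/54 ≈ 2.1296.

μ̂_MAP = 2.1296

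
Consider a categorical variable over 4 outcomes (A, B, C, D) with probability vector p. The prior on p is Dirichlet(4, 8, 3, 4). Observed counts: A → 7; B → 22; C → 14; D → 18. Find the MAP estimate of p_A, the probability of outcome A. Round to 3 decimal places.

The posterior is Dirichlet(αᵢ + nᵢ) = Dirichlet(11, 30, 17, 22).
For a Dirichlet(a₁,…,a_K) with all aᵢ > 1, the mode has j-th component (aⱼ − 1)/(Σaᵢ − K).
Here Σaᵢ = 80 and K = 4, so p_A = (11 − 1)/(80 − 4) = 10/76 ≈ 0.132.

MAP estimate of p_A = 0.132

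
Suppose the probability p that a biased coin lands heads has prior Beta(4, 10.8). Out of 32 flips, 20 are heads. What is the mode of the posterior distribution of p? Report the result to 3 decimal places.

Prior: Beta(4, 10.8).
Data: 20 successes in 32 trials. The binomial likelihood contributes p^20(1−p)^12, so the posterior is Beta(4+20, 10.8+12) = Beta(24, 22.8).
For Beta(a, b) with a, b > 1 the mode is (a−1)/(a+b−2) = 23/44.8 ≈ 0.513.

p̂_MAP = 0.513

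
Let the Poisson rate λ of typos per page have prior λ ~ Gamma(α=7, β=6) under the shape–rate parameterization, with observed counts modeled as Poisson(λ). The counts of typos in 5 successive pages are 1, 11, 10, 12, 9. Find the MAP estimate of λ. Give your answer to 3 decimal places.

λ̂_MAP = 4.455

Σxᵢ = 1+11+10+12+9 = 43, with n = 5.
Posterior ∝ λ^6e^(−6λ) · λ^43e^(−5λ) = λ^49e^(−11λ), i.e. Gamma(shape=50, rate=11).
The mode of a Gamma(a, b) with a ≥ 1 (shape–rate) is (a−1)/b = 49/11 ≈ 4.455.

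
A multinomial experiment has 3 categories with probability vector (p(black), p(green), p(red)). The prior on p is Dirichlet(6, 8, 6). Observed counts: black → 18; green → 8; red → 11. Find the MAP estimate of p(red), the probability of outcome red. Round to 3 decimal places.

The posterior is Dirichlet(αᵢ + nᵢ) = Dirichlet(24, 16, 17).
For a Dirichlet(a₁,…,a_K) with all aᵢ > 1, the mode has j-th component (aⱼ − 1)/(Σaᵢ − K).
Here Σaᵢ = 57 and K = 3, so p(red) = (17 − 1)/(57 − 3) = 16/54 ≈ 0.296.

MAP estimate of p(red) = 0.296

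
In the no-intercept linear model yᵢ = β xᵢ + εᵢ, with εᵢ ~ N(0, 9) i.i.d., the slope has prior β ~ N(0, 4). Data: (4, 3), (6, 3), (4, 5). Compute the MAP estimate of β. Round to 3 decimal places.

β̂_MAP = 0.712

log p(β | y) = −Σ(yᵢ − βxᵢ)²/(2·9) − β²/(2·4) + const.
Setting the derivative to zero: Σxᵢ(yᵢ − βxᵢ)/9 − β/4 = 0, so β = Σxᵢyᵢ / (Σxᵢ² + σ²/τ²).
Σxᵢyᵢ = 4·3 + 6·3 + 4·5 = 50; Σxᵢ² = 68; σ²/τ² = 2.25.
β̂_MAP = 50 / (68 + 2.25) = 50/70.25 ≈ 0.712.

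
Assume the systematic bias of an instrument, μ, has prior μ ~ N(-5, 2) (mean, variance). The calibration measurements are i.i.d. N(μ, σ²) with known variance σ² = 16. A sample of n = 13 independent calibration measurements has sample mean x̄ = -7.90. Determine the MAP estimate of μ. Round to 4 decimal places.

μ̂_MAP = -6.7952

n = 13, x̄ = -7.90.
For a Normal prior and Normal likelihood with known variance, the posterior is Normal; its mode equals its mean, the precision-weighted average.
Prior precision 1/σ₀² = 1/2 = 0.5; data precision n/σ² = 13/16 = 0.8125.
μ̂ = (0.5·(-5) + 0.8125·(-7.9)) / (0.5 + 0.8125) = (-8.91875)/1.3125 = -1427/210 ≈ -6.7952.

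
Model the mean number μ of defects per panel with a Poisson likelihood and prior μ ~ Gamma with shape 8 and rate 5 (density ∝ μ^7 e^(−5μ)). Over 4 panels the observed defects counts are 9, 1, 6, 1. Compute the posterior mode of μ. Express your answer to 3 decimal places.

Σxᵢ = 9+1+6+1 = 17, with n = 4.
Posterior ∝ μ^7e^(−5μ) · μ^17e^(−4μ) = μ^24e^(−9μ), i.e. Gamma(shape=25, rate=9).
The mode of a Gamma(a, b) with a ≥ 1 (shape–rate) is (a−1)/b = 24/9 ≈ 2.667.

μ̂_MAP = 2.667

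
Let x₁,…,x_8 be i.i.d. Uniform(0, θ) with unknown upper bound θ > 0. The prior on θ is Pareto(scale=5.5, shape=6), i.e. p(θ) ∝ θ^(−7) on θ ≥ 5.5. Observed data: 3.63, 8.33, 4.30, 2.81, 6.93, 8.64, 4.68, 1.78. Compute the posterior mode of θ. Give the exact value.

θ̂_MAP = 8.64

The Uniform(0, θ) likelihood is θ^(−n) for θ ≥ max(xᵢ), zero otherwise. Here max(xᵢ) = 8.64.
Posterior ∝ θ^(−7) · θ^(−8) = θ^(−15) on θ ≥ max(5.5, 8.64) = 8.64.
This density is strictly decreasing in θ, so the posterior mode lies at the lower boundary of the support.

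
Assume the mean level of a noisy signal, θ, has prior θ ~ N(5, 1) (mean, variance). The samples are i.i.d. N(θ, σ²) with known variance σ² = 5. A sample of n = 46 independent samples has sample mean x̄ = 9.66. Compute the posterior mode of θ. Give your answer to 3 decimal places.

n = 46, x̄ = 9.66.
For a Normal prior and Normal likelihood with known variance, the posterior is Normal; its mode equals its mean, the precision-weighted average.
Prior precision 1/σ₀² = 1/1 = 1; data precision n/σ² = 46/5 = 9.2.
θ̂ = (1·5 + 9.2·9.66) / (1 + 9.2) = 93.872/10.2 = 11734/1275 ≈ 9.203.

θ̂_MAP = 9.203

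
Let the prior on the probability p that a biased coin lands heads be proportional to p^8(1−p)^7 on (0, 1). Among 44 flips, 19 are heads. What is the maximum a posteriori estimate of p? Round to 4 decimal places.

p̂_MAP = 0.4576

The prior density ∝ p^8(1−p)^7 is the kernel of Beta(9, 8).
Data: 19 successes in 44 trials. The binomial likelihood contributes p^19(1−p)^25, so the posterior is Beta(9+19, 8+25) = Beta(28, 33).
For Beta(a, b) with a, b > 1 the mode is (a−1)/(a+b−2) = 27/59 ≈ 0.4576.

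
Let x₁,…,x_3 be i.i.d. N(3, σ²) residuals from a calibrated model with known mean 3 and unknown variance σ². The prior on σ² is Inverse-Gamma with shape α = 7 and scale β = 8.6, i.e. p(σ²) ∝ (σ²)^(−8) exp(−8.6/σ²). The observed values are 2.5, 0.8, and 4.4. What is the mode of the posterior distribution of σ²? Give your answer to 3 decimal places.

Sum of squared deviations about the known mean: SS = (2.5−3)² + (0.8−3)² + (4.4−3)² = 7.05.
The Normal likelihood contributes (σ²)^(−n/2) exp(−SS/(2σ²)), so the posterior is Inverse-Gamma(α + n/2, β + SS/2) = Inverse-Gamma(8.5, 12.125).
The mode of Inverse-Gamma(a, b) is b/(a+1) = 12.125/9.5 ≈ 1.276.

σ̂²_MAP = 1.276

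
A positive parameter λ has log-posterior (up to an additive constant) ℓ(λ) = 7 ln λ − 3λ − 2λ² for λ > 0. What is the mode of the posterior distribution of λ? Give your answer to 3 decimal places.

ℓ'(λ) = 7/λ − 3 − 4λ. Setting this to zero and multiplying by λ: 4λ² + 3λ − 7 = 0.
λ = (−3 + √(3² + 4·4·7)) / (2·4) = (−3 + √121) / 8 = (−3 + 11)/8 = 1.
ℓ''(λ) = −7/λ² − 4 < 0, confirming a maximum.

λ̂_MAP = 1.000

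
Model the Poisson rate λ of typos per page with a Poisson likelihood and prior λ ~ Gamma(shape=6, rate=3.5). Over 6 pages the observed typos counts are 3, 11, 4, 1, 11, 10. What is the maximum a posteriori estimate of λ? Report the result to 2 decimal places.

Σxᵢ = 3+11+4+1+11+10 = 40, with n = 6.
Posterior ∝ λ^5e^(−3.5λ) · λ^40e^(−6λ) = λ^45e^(−9.5λ), i.e. Gamma(shape=46, rate=9.5).
The mode of a Gamma(a, b) with a ≥ 1 (shape–rate) is (a−1)/b = 45/9.5 ≈ 4.74.

λ̂_MAP = 4.74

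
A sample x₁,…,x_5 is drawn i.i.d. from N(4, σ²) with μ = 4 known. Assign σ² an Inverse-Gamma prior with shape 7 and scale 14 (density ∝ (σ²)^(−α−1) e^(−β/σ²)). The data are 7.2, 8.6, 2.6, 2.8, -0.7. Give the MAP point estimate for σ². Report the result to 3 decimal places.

σ̂²_MAP = 4.042

Sum of squared deviations about the known mean: SS = (7.2−4)² + (8.6−4)² + (2.6−4)² + (2.8−4)² + (-0.7−4)² = 56.89.
The Normal likelihood contributes (σ²)^(−n/2) exp(−SS/(2σ²)), so the posterior is Inverse-Gamma(α + n/2, β + SS/2) = Inverse-Gamma(9.5, 42.445).
The mode of Inverse-Gamma(a, b) is b/(a+1) = 42.445/10.5 ≈ 4.042.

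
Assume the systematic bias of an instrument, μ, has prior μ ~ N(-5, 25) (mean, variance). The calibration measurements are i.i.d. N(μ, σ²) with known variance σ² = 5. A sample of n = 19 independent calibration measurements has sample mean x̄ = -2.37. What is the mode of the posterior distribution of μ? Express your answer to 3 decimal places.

n = 19, x̄ = -2.37.
For a Normal prior and Normal likelihood with known variance, the posterior is Normal; its mode equals its mean, the precision-weighted average.
Prior precision 1/σ₀² = 1/25 = 0.04; data precision n/σ² = 19/5 = 3.8.
μ̂ = (0.04·(-5) + 3.8·(-2.37)) / (0.04 + 3.8) = (-9.206)/3.84 = -4603/1920 ≈ -2.397.

μ̂_MAP = -2.397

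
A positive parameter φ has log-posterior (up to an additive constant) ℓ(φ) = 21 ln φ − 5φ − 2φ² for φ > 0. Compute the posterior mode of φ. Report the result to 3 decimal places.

ℓ'(φ) = 21/φ − 5 − 4φ. Setting this to zero and multiplying by φ: 4φ² + 5φ − 21 = 0.
φ = (−5 + √(5² + 4·4·21)) / (2·4) = (−5 + √361) / 8 = (−5 + 19)/8 = 7/4.
ℓ''(φ) = −21/φ² − 4 < 0, confirming a maximum.

φ̂_MAP = 1.750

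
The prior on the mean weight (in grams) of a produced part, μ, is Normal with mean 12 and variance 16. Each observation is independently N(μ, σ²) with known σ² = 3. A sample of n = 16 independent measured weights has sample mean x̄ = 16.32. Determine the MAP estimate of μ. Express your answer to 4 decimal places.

n = 16, x̄ = 16.32.
For a Normal prior and Normal likelihood with known variance, the posterior is Normal; its mode equals its mean, the precision-weighted average.
Prior precision 1/σ₀² = 1/16 = 0.0625; data precision n/σ² = 16/3.
μ̂ = (0.0625·12 + (16/3)·16.32) / (0.0625 + 16/3) = 87.79/(259/48) = 105348/6475 ≈ 16.2700.

μ̂_MAP = 16.2700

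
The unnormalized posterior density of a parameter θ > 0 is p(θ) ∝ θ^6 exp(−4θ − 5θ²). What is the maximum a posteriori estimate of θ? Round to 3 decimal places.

ℓ'(θ) = 6/θ − 4 − 10θ. Setting this to zero and multiplying by θ: 10θ² + 4θ − 6 = 0.
θ = (−4 + √(4² + 4·10·6)) / (2·10) = (−4 + √256) / 20 = (−4 + 16)/20 = 3/5.
ℓ''(θ) = −6/θ² − 10 < 0, confirming a maximum.

θ̂_MAP = 0.600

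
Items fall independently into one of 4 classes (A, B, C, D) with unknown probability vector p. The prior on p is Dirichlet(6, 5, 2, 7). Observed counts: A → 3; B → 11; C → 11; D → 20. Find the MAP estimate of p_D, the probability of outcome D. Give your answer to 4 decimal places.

MAP estimate of p_D = 0.4262

The posterior is Dirichlet(αᵢ + nᵢ) = Dirichlet(9, 16, 13, 27).
For a Dirichlet(a₁,…,a_K) with all aᵢ > 1, the mode has j-th component (aⱼ − 1)/(Σaᵢ − K).
Here Σaᵢ = 65 and K = 4, so p_D = (27 − 1)/(65 − 4) = 26/61 ≈ 0.4262.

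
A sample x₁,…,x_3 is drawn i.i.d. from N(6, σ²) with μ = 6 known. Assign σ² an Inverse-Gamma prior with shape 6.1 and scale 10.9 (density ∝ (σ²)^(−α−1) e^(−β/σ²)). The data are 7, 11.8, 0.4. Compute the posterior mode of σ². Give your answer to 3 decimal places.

σ̂²_MAP = 5.105

Sum of squared deviations about the known mean: SS = (7−6)² + (11.8−6)² + (0.4−6)² = 66.
The Normal likelihood contributes (σ²)^(−n/2) exp(−SS/(2σ²)), so the posterior is Inverse-Gamma(α + n/2, β + SS/2) = Inverse-Gamma(7.6, 43.9).
The mode of Inverse-Gamma(a, b) is b/(a+1) = 43.9/8.6 ≈ 5.105.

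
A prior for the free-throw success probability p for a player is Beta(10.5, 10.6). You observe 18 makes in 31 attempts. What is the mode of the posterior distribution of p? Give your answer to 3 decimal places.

Prior: Beta(10.5, 10.6).
Data: 18 successes in 31 trials. The binomial likelihood contributes p^18(1−p)^13, so the posterior is Beta(10.5+18, 10.6+13) = Beta(28.5, 23.6).
For Beta(a, b) with a, b > 1 the mode is (a−1)/(a+b−2) = 27.5/50.1 ≈ 0.549.

p̂_MAP = 0.549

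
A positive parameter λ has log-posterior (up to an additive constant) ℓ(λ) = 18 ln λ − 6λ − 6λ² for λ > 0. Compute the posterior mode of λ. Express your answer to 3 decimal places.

ℓ'(λ) = 18/λ − 6 − 12λ. Setting this to zero and multiplying by λ: 12λ² + 6λ − 18 = 0.
λ = (−6 + √(6² + 4·12·18)) / (2·12) = (−6 + √900) / 24 = (−6 + 30)/24 = 1.
ℓ''(λ) = −18/λ² − 12 < 0, confirming a maximum.

λ̂_MAP = 1.000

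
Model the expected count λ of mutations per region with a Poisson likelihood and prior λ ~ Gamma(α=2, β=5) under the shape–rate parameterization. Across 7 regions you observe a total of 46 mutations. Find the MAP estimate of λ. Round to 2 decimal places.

λ̂_MAP = 3.92

Σxᵢ = 46, n = 7.
Posterior ∝ λe^(−5λ) · λ^46e^(−7λ) = λ^47e^(−12λ), i.e. Gamma(shape=48, rate=12).
The mode of a Gamma(a, b) with a ≥ 1 (shape–rate) is (a−1)/b = 47/12 ≈ 3.92.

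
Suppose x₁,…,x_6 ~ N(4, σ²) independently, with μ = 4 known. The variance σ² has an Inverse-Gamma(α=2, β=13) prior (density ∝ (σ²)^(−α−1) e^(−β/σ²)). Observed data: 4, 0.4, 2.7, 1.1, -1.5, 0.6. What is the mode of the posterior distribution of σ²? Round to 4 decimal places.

σ̂²_MAP = 7.5725

Sum of squared deviations about the known mean: SS = (4−4)² + (0.4−4)² + (2.7−4)² + (1.1−4)² + (-1.5−4)² + (0.6−4)² = 64.87.
The Normal likelihood contributes (σ²)^(−n/2) exp(−SS/(2σ²)), so the posterior is Inverse-Gamma(α + n/2, β + SS/2) = Inverse-Gamma(5, 45.435).
The mode of Inverse-Gamma(a, b) is b/(a+1) = 45.435/6 ≈ 7.5725.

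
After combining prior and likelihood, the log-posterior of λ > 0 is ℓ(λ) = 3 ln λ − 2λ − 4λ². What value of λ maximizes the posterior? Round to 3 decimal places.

ℓ'(λ) = 3/λ − 2 − 8λ. Setting this to zero and multiplying by λ: 8λ² + 2λ − 3 = 0.
λ = (−2 + √(2² + 4·8·3)) / (2·8) = (−2 + √100) / 16 = (−2 + 10)/16 = 1/2.
ℓ''(λ) = −3/λ² − 8 < 0, confirming a maximum.

λ̂_MAP = 0.500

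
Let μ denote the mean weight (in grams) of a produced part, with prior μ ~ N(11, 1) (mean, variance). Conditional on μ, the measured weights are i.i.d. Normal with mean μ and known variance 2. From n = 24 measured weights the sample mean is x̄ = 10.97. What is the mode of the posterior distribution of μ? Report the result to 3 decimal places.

μ̂_MAP = 10.972

n = 24, x̄ = 10.97.
For a Normal prior and Normal likelihood with known variance, the posterior is Normal; its mode equals its mean, the precision-weighted average.
Prior precision 1/σ₀² = 1/1 = 1; data precision n/σ² = 24/2 = 12.
μ̂ = (1·11 + 12·10.97) / (1 + 12) = 142.64/13 = 3566/325 ≈ 10.972.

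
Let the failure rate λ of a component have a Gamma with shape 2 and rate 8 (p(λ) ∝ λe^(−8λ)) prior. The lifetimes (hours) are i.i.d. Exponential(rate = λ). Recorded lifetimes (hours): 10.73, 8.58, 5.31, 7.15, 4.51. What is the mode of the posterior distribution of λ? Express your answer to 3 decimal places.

λ̂_MAP = 0.136

The Exponential(rate=λ) likelihood is ∝ λ^n e^(−λΣtᵢ). Here n = 5 and Σtᵢ = 10.73 + 8.58 + 5.31 + 7.15 + 4.51 = 36.28.
Posterior ∝ λe^(−8λ) · λ^5e^(−36.28λ) = λ^6e^(−44.28λ), i.e. Gamma(7, 44.28).
Mode = (a−1)/b = 6/44.28 ≈ 0.136.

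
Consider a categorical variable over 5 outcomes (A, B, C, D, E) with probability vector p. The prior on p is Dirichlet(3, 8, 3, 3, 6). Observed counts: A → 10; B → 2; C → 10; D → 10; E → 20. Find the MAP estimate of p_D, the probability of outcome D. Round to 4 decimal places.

MAP estimate of p_D = 0.1714

The posterior is Dirichlet(αᵢ + nᵢ) = Dirichlet(13, 10, 13, 13, 26).
For a Dirichlet(a₁,…,a_K) with all aᵢ > 1, the mode has j-th component (aⱼ − 1)/(Σaᵢ − K).
Here Σaᵢ = 75 and K = 5, so p_D = (13 − 1)/(75 − 5) = 12/70 ≈ 0.1714.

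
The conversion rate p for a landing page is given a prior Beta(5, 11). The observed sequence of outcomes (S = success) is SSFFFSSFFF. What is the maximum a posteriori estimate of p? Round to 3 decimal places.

Prior: Beta(5, 11).
Data: 4 successes in 10 trials (from the sequence). The binomial likelihood contributes p^4(1−p)^6, so the posterior is Beta(5+4, 11+6) = Beta(9, 17).
For Beta(a, b) with a, b > 1 the mode is (a−1)/(a+b−2) = 8/24 ≈ 0.333.

p̂_MAP = 0.333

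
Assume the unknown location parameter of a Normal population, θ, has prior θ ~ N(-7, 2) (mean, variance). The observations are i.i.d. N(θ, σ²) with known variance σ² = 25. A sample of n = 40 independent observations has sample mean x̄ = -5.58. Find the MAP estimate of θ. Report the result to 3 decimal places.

θ̂_MAP = -5.918

n = 40, x̄ = -5.58.
For a Normal prior and Normal likelihood with known variance, the posterior is Normal; its mode equals its mean, the precision-weighted average.
Prior precision 1/σ₀² = 1/2 = 0.5; data precision n/σ² = 40/25 = 1.6.
θ̂ = (0.5·(-7) + 1.6·(-5.58)) / (0.5 + 1.6) = (-12.428)/2.1 = -3107/525 ≈ -5.918.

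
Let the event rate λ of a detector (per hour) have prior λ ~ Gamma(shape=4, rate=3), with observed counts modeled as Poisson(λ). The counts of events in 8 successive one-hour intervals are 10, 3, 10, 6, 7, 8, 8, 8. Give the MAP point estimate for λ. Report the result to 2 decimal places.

λ̂_MAP = 5.73

Σxᵢ = 10+3+10+6+7+8+8+8 = 60, with n = 8.
Posterior ∝ λ^3e^(−3λ) · λ^60e^(−8λ) = λ^63e^(−11λ), i.e. Gamma(shape=64, rate=11).
The mode of a Gamma(a, b) with a ≥ 1 (shape–rate) is (a−1)/b = 63/11 ≈ 5.73.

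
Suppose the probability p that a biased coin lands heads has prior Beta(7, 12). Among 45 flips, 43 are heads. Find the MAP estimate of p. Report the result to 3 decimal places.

Prior: Beta(7, 12).
Data: 43 successes in 45 trials. The binomial likelihood contributes p^43(1−p)^2, so the posterior is Beta(7+43, 12+2) = Beta(50, 14).
For Beta(a, b) with a, b > 1 the mode is (a−1)/(a+b−2) = 49/62 ≈ 0.790.

p̂_MAP = 0.790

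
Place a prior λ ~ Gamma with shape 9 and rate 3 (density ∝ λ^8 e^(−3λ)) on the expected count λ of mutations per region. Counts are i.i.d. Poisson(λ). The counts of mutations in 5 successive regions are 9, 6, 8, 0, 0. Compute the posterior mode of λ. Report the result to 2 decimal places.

λ̂_MAP = 3.88

Σxᵢ = 9+6+8+0+0 = 23, with n = 5.
Posterior ∝ λ^8e^(−3λ) · λ^23e^(−5λ) = λ^31e^(−8λ), i.e. Gamma(shape=32, rate=8).
The mode of a Gamma(a, b) with a ≥ 1 (shape–rate) is (a−1)/b = 31/8 ≈ 3.88.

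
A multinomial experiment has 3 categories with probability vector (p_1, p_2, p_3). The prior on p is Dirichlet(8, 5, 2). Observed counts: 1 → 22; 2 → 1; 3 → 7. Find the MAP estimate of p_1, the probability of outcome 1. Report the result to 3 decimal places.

MAP estimate: 0.690

The posterior is Dirichlet(αᵢ + nᵢ) = Dirichlet(30, 6, 9).
For a Dirichlet(a₁,…,a_K) with all aᵢ > 1, the mode has j-th component (aⱼ − 1)/(Σaᵢ − K).
Here Σaᵢ = 45 and K = 3, so p_1 = (30 − 1)/(45 − 3) = 29/42 ≈ 0.690.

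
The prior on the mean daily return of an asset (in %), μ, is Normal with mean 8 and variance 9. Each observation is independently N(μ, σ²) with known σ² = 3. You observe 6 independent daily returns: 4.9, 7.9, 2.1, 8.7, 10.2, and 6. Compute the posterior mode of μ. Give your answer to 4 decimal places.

n = 6; x̄ = (4.9 + 7.9 + 2.1 + 8.7 + 10.2 + 6)/6 = 39.8/6 = 199/30 ≈ 6.6333.
For a Normal prior and Normal likelihood with known variance, the posterior is Normal; its mode equals its mean, the precision-weighted average.
Prior precision 1/σ₀² = 1/9; data precision n/σ² = 6/3 = 2.
μ̂ = ((1/9)·8 + 2·(199/30)) / (1/9 + 2) = (637/45)/(19/9) = 637/95 ≈ 6.7053.

μ̂_MAP = 6.7053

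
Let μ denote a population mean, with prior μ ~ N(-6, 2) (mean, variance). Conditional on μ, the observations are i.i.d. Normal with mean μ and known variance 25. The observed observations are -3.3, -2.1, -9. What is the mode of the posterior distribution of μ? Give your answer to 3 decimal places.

μ̂_MAP = -5.768

n = 3; x̄ = ((-3.3) + (-2.1) + (-9))/3 = -14.4/3 = -4.8.
For a Normal prior and Normal likelihood with known variance, the posterior is Normal; its mode equals its mean, the precision-weighted average.
Prior precision 1/σ₀² = 1/2 = 0.5; data precision n/σ² = 3/25 = 0.12.
μ̂ = (0.5·(-6) + 0.12·(-4.8)) / (0.5 + 0.12) = (-3.576)/0.62 = -894/155 ≈ -5.768.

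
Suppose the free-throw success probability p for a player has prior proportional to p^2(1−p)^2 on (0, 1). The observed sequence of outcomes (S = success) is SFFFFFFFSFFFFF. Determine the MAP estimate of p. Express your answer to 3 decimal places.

p̂_MAP = 0.222

The prior density ∝ p^2(1−p)^2 is the kernel of Beta(3, 3).
Data: 2 successes in 14 trials (from the sequence). The binomial likelihood contributes p^2(1−p)^12, so the posterior is Beta(3+2, 3+12) = Beta(5, 15).
For Beta(a, b) with a, b > 1 the mode is (a−1)/(a+b−2) = 4/18 ≈ 0.222.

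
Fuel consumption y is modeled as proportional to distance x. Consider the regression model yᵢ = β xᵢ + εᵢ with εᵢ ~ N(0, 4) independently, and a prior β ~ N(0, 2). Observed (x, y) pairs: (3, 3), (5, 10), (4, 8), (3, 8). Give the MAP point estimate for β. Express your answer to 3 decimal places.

log p(β | y) = −Σ(yᵢ − βxᵢ)²/(2·4) − β²/(2·2) + const.
Setting the derivative to zero: Σxᵢ(yᵢ − βxᵢ)/4 − β/2 = 0, so β = Σxᵢyᵢ / (Σxᵢ² + σ²/τ²).
Σxᵢyᵢ = 3·3 + 5·10 + 4·8 + 3·8 = 115; Σxᵢ² = 59; σ²/τ² = 2.
β̂_MAP = 115 / (59 + 2) = 115/61 ≈ 1.885.

β̂_MAP = 1.885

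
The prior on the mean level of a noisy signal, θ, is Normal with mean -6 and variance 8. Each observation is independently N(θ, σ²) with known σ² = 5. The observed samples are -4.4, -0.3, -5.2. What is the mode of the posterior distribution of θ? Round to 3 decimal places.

n = 3; x̄ = ((-4.4) + (-0.3) + (-5.2))/3 = -9.9/3 = -3.3.
For a Normal prior and Normal likelihood with known variance, the posterior is Normal; its mode equals its mean, the precision-weighted average.
Prior precision 1/σ₀² = 1/8 = 0.125; data precision n/σ² = 3/5 = 0.6.
θ̂ = (0.125·(-6) + 0.6·(-3.3)) / (0.125 + 0.6) = (-2.73)/0.725 = -546/145 ≈ -3.766.

θ̂_MAP = -3.766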